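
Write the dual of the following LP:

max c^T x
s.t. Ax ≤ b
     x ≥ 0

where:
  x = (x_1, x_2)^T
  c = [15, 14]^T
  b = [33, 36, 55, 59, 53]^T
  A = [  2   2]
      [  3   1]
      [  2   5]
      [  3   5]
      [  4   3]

Primal max cᵀx s.t. Ax ≤ b, x ≥ 0  →  Dual min bᵀy s.t. Aᵀy ≥ c, y ≥ 0.

Minimize: z = 33y1 + 36y2 + 55y3 + 59y4 + 53y5

Subject to:
  2y1 + 3y2 + 2y3 + 3y4 + 4y5 ≥ 15
  2y1 + y2 + 5y3 + 5y4 + 3y5 ≥ 14
  y1, y2, y3, y4, y5 ≥ 0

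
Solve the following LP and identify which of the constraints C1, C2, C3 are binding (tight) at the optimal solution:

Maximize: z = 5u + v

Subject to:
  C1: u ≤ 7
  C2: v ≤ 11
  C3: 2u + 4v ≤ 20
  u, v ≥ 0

At u = 7, v = 1.5, compute slack b - a·x for each constraint:
  C1: 7 − 7 = 0  (binding)
  C2: 11 − 1.5 = 9.5  (slack)
  C3: 20 − 20 = 0  (binding)

Optimal: u = 7, v = 1.5
Binding: C1, C3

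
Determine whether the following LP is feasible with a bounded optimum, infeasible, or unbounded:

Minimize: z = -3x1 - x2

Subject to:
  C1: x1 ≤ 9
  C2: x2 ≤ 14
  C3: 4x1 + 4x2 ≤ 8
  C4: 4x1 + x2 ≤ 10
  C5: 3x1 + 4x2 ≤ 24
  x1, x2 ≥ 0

Feasible with a bounded optimal solution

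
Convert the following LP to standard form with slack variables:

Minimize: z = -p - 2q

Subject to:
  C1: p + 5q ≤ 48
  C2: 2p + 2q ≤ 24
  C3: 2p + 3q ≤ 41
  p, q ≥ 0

min z = -p - 2q

s.t.
  p + 5q + s1 = 48
  2p + 2q + s2 = 24
  2p + 3q + s3 = 41
  p, q, s1, s2, s3 ≥ 0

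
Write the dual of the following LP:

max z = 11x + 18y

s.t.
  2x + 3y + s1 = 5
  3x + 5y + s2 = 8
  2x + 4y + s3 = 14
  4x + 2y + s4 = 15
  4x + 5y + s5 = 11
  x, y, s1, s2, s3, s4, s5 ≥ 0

Primal max cᵀx s.t. Ax ≤ b, x ≥ 0  →  Dual min bᵀy s.t. Aᵀy ≥ c, y ≥ 0.

Minimize: z = 5y1 + 8y2 + 14y3 + 15y4 + 11y5

Subject to:
  2y1 + 3y2 + 2y3 + 4y4 + 4y5 ≥ 11
  3y1 + 5y2 + 4y3 + 2y4 + 5y5 ≥ 18
  y1, y2, y3, y4, y5 ≥ 0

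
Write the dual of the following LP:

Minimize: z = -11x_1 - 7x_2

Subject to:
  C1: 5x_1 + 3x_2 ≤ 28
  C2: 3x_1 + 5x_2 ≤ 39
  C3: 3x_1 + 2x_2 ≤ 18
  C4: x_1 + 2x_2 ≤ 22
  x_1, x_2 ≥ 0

Primal min cᵀx s.t. Ax ≤ b, x ≥ 0  →  Dual max −bᵀy s.t. Aᵀy ≥ −c, y ≥ 0.

Maximize: z = -28y1 - 39y2 - 18y3 - 22y4

Subject to:
  5y1 + 3y2 + 3y3 + y4 ≥ 11
  3y1 + 5y2 + 2y3 + 2y4 ≥ 7
  y1, y2, y3, y4 ≥ 0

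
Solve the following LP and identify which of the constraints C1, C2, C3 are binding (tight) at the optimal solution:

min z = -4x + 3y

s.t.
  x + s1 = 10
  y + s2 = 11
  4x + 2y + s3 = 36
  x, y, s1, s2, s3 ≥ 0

At x = 9, y = 0, compute slack b - a·x for each constraint:
  C1: 10 − 9 = 1  (slack)
  C2: 11 − 0 = 11  (slack)
  C3: 36 − 36 = 0  (binding)

Optimal: x = 9, y = 0
Binding: C3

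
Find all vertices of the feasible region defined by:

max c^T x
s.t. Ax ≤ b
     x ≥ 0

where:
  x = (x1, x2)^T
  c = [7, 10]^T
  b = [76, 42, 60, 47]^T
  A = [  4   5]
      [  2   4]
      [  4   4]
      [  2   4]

(0, 0), (15, 0), (9, 6), (0, 10.5)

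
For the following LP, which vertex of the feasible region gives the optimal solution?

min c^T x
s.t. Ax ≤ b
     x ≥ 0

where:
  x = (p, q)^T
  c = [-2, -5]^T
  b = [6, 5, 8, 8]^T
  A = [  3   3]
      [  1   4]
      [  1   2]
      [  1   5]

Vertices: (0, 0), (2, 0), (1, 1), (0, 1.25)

Evaluate the objective at each vertex of the feasible region:
  z(0, 0) = 0
  z(2, 0) = -4
  z(1, 1) = -7  ←
  z(0, 1.25) = -6.25
The minimum is at p = 1, q = 1.

(1, 1)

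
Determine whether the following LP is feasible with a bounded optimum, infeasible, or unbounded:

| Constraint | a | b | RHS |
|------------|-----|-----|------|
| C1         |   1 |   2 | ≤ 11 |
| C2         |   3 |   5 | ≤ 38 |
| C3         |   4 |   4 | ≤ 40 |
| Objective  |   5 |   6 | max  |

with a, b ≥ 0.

Feasible with a bounded optimal solution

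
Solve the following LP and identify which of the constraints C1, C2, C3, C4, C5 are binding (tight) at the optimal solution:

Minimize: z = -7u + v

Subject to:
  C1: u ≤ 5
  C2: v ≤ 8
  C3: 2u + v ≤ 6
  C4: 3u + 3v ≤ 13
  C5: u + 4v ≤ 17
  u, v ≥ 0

At u = 3, v = 0, compute slack b - a·x for each constraint:
  C1: 5 − 3 = 2  (slack)
  C2: 8 − 0 = 8  (slack)
  C3: 6 − 6 = 0  (binding)
  C4: 13 − 9 = 4  (slack)
  C5: 17 − 3 = 14  (slack)

Optimal: u = 3, v = 0
Binding: C3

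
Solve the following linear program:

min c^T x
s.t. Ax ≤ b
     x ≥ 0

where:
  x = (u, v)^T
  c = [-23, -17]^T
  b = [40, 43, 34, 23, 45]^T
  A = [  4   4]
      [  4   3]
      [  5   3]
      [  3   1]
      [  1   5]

Evaluate the objective at each vertex of the feasible region:
  z(0, 0) = 0
  z(6.8, 0) = -156.4
  z(2, 8) = -182  ←
  z(1.25, 8.75) = -177.5
  z(0, 9) = -153
The minimum is at u = 2, v = 8.

u = 2, v = 8, z = -182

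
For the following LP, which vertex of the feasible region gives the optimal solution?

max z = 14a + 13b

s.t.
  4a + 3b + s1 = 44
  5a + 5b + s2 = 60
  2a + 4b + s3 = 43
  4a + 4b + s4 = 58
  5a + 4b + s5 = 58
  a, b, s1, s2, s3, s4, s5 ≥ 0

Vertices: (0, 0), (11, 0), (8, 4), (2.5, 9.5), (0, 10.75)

Evaluate the objective at each vertex of the feasible region:
  z(0, 0) = 0
  z(11, 0) = 154
  z(8, 4) = 164  ←
  z(2.5, 9.5) = 158.5
  z(0, 10.75) = 139.8
The maximum is at a = 8, b = 4.

(8, 4)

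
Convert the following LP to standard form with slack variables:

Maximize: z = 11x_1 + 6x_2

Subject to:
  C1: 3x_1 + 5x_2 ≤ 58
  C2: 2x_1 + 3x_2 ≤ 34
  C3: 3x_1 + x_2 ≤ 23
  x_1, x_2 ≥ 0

max z = 11x_1 + 6x_2

s.t.
  3x_1 + 5x_2 + s1 = 58
  2x_1 + 3x_2 + s2 = 34
  3x_1 + x_2 + s3 = 23
  x_1, x_2, s1, s2, s3 ≥ 0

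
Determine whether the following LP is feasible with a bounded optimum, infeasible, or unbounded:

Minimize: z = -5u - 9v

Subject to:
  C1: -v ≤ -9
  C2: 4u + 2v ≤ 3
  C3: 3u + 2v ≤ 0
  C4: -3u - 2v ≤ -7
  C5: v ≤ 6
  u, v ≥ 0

Infeasible (no feasible solution exists)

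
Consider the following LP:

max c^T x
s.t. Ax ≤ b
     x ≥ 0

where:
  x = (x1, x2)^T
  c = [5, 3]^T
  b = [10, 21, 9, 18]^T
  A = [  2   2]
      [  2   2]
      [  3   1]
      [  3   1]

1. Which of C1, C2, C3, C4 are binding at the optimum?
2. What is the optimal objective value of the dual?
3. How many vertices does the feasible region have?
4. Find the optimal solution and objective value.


1. C1, C3
2. 19
3. 4
4. x1 = 2, x2 = 3, z = 19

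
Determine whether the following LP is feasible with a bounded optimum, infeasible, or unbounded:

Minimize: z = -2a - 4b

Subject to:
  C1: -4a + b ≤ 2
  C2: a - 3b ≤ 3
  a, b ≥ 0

Unbounded (objective can decrease without bound)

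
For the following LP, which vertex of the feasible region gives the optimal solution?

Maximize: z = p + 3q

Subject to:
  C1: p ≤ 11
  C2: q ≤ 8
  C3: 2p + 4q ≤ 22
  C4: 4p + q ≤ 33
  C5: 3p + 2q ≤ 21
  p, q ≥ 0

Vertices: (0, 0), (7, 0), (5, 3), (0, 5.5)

Evaluate the objective at each vertex of the feasible region:
  z(0, 0) = 0
  z(7, 0) = 7
  z(5, 3) = 14
  z(0, 5.5) = 16.5  ←
The maximum is at p = 0, q = 5.5.

(0, 5.5)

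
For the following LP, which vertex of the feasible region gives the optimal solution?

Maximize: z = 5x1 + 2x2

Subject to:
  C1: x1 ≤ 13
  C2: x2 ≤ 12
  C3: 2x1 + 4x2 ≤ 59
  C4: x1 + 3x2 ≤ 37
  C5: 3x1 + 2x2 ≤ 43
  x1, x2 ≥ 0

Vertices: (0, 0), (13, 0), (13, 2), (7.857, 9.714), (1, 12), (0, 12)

Evaluate the objective at each vertex of the feasible region:
  z(0, 0) = 0
  z(13, 0) = 65
  z(13, 2) = 69  ←
  z(7.857, 9.714) = 58.71
  z(1, 12) = 29
  z(0, 12) = 24
The maximum is at x1 = 13, x2 = 2.

(13, 2)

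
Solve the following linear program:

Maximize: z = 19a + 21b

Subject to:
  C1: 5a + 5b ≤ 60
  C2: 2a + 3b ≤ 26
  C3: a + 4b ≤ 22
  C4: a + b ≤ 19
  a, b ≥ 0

Evaluate the objective at each vertex of the feasible region:
  z(0, 0) = 0
  z(12, 0) = 228
  z(10, 2) = 232  ←
  z(7.6, 3.6) = 220
  z(0, 5.5) = 115.5
The maximum is at a = 10, b = 2.

a = 10, b = 2, z = 232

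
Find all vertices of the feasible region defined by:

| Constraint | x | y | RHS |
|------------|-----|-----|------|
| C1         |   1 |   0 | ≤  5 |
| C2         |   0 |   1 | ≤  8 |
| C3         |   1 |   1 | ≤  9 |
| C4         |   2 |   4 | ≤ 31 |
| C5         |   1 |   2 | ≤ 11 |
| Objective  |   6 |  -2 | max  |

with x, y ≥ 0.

(0, 0), (5, 0), (5, 3), (0, 5.5)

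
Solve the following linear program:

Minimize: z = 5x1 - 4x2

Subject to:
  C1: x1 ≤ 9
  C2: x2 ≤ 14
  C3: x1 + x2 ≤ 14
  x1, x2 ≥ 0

Evaluate the objective at each vertex of the feasible region:
  z(0, 0) = 0
  z(9, 0) = 45
  z(9, 5) = 25
  z(0, 14) = -56  ←
The minimum is at x1 = 0, x2 = 14.

x1 = 0, x2 = 14, z = -56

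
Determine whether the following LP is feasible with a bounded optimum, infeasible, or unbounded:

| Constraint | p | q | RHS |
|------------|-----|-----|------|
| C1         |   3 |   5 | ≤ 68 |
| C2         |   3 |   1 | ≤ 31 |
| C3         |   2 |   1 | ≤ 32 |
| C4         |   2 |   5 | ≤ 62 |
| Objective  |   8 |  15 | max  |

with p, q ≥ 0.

Feasible with a bounded optimal solution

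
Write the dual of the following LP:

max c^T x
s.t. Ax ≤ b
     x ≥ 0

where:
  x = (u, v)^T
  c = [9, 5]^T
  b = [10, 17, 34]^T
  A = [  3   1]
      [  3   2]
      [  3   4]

Primal max cᵀx s.t. Ax ≤ b, x ≥ 0  →  Dual min bᵀy s.t. Aᵀy ≥ c, y ≥ 0.

Minimize: z = 10y1 + 17y2 + 34y3

Subject to:
  3y1 + 3y2 + 3y3 ≥ 9
  y1 + 2y2 + 4y3 ≥ 5
  y1, y2, y3 ≥ 0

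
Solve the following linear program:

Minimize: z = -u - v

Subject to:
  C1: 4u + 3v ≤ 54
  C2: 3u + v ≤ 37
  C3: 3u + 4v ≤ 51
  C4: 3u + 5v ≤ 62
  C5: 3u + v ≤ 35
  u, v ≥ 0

Evaluate the objective at each vertex of the feasible region:
  z(0, 0) = 0
  z(11.67, 0) = -11.67
  z(10.2, 4.4) = -14.6
  z(9, 6) = -15  ←
  z(2.333, 11) = -13.33
  z(0, 12.4) = -12.4
The minimum is at u = 9, v = 6.

u = 9, v = 6, z = -15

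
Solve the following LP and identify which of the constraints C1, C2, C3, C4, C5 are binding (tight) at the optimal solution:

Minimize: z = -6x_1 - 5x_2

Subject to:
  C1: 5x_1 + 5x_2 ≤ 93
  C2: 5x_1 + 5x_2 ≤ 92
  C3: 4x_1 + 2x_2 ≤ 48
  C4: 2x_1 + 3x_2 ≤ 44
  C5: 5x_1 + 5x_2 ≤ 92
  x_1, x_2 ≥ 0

At x_1 = 7, x_2 = 10, compute slack b - a·x for each constraint:
  C1: 93 − 85 = 8  (slack)
  C2: 92 − 85 = 7  (slack)
  C3: 48 − 48 = 0  (binding)
  C4: 44 − 44 = 0  (binding)
  C5: 92 − 85 = 7  (slack)

Optimal: x_1 = 7, x_2 = 10
Binding: C3, C4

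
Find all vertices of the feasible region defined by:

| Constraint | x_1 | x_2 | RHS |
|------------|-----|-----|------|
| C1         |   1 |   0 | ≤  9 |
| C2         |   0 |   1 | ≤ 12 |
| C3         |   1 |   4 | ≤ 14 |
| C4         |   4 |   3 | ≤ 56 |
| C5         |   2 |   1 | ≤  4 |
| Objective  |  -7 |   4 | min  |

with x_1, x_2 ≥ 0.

(0, 0), (2, 0), (0.2857, 3.429), (0, 3.5)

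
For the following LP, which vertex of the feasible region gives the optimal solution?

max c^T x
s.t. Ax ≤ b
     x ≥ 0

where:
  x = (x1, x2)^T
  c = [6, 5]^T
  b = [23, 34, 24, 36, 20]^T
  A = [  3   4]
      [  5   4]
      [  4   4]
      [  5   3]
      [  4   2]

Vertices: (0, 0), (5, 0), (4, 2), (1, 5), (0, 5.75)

Evaluate the objective at each vertex of the feasible region:
  z(0, 0) = 0
  z(5, 0) = 30
  z(4, 2) = 34  ←
  z(1, 5) = 31
  z(0, 5.75) = 28.75
The maximum is at x1 = 4, x2 = 2.

(4, 2)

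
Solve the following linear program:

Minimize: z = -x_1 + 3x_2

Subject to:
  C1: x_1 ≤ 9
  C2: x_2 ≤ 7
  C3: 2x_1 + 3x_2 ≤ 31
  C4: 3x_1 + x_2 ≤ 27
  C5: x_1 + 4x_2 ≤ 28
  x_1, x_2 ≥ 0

Evaluate the objective at each vertex of the feasible region:
  z(0, 0) = 0
  z(9, 0) = -9  ←
  z(7.273, 5.182) = 8.273
  z(0, 7) = 21
The minimum is at x_1 = 9, x_2 = 0.

x_1 = 9, x_2 = 0, z = -9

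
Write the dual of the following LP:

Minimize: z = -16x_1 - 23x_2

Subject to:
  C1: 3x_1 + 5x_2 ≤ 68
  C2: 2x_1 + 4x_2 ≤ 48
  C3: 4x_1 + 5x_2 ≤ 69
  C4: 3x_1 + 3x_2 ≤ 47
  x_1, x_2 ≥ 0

Primal min cᵀx s.t. Ax ≤ b, x ≥ 0  →  Dual max −bᵀy s.t. Aᵀy ≥ −c, y ≥ 0.

Maximize: z = -68y1 - 48y2 - 69y3 - 47y4

Subject to:
  3y1 + 2y2 + 4y3 + 3y4 ≥ 16
  5y1 + 4y2 + 5y3 + 3y4 ≥ 23
  y1, y2, y3, y4 ≥ 0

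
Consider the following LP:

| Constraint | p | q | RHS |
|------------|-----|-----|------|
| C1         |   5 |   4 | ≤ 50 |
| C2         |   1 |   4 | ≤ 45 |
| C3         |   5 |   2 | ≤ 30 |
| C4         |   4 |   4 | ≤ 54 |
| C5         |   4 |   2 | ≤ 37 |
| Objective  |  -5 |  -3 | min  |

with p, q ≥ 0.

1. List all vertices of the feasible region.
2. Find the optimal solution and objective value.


1. (0, 0), (6, 0), (2, 10), (1.25, 10.94), (0, 11.25)
2. p = 2, q = 10, z = -40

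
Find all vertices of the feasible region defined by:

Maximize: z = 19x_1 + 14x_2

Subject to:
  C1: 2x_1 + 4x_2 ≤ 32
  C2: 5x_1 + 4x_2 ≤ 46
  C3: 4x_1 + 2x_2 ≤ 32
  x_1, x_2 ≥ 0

(0, 0), (8, 0), (6, 4), (4.667, 5.667), (0, 8)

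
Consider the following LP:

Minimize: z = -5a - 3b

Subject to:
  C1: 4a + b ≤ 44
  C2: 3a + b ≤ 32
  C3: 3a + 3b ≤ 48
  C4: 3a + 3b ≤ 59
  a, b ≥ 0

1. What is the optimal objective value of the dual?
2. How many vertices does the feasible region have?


1. -64
2. 4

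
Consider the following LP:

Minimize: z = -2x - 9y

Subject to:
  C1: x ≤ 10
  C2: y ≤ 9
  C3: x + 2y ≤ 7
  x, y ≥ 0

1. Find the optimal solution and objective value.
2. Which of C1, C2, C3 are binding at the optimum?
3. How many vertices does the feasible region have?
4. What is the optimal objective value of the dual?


1. x = 0, y = 3.5, z = -31.5
2. C3
3. 3
4. -31.5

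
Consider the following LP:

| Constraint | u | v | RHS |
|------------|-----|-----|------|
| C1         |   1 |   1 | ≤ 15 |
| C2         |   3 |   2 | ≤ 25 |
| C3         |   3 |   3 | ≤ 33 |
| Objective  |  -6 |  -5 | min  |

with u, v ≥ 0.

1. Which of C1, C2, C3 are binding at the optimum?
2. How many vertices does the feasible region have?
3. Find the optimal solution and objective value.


1. C2, C3
2. 4
3. u = 3, v = 8, z = -58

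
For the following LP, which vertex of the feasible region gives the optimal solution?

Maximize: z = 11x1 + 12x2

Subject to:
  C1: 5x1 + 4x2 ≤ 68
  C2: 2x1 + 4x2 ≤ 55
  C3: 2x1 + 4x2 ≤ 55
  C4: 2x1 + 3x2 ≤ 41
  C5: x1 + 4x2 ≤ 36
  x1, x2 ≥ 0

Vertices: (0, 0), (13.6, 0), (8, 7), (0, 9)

Evaluate the objective at each vertex of the feasible region:
  z(0, 0) = 0
  z(13.6, 0) = 149.6
  z(8, 7) = 172  ←
  z(0, 9) = 108
The maximum is at x1 = 8, x2 = 7.

(8, 7)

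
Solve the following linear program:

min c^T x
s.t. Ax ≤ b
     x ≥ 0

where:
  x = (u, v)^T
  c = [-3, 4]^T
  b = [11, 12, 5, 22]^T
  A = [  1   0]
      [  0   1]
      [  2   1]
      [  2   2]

Evaluate the objective at each vertex of the feasible region:
  z(0, 0) = 0
  z(2.5, 0) = -7.5  ←
  z(0, 5) = 20
The minimum is at u = 2.5, v = 0.

u = 2.5, v = 0, z = -7.5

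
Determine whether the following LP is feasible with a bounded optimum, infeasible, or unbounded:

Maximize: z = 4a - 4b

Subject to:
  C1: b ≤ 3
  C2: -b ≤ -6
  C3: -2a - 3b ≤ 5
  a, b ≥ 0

Infeasible (no feasible solution exists)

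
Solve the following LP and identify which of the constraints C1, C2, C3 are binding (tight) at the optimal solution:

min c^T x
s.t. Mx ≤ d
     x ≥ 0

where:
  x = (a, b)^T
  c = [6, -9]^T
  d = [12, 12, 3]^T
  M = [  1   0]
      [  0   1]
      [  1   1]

At a = 0, b = 3, compute slack b - a·x for each constraint:
  C1: 12 − 0 = 12  (slack)
  C2: 12 − 3 = 9  (slack)
  C3: 3 − 3 = 0  (binding)

Optimal: a = 0, b = 3
Binding: C3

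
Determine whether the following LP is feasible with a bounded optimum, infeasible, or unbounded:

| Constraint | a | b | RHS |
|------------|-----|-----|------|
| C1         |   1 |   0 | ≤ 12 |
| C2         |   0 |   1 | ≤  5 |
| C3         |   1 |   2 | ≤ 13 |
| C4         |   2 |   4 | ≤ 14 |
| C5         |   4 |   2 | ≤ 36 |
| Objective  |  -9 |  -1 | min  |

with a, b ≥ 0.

Feasible with a bounded optimal solution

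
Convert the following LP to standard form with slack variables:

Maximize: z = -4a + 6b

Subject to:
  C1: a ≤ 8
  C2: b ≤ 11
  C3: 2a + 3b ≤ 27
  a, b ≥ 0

max z = -4a + 6b

s.t.
  a + s1 = 8
  b + s2 = 11
  2a + 3b + s3 = 27
  a, b, s1, s2, s3 ≥ 0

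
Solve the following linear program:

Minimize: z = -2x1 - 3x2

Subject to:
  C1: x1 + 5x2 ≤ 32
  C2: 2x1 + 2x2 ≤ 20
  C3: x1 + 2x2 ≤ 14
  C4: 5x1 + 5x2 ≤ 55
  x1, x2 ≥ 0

Evaluate the objective at each vertex of the feasible region:
  z(0, 0) = 0
  z(10, 0) = -20
  z(6, 4) = -24  ←
  z(2, 6) = -22
  z(0, 6.4) = -19.2
The minimum is at x1 = 6, x2 = 4.

x1 = 6, x2 = 4, z = -24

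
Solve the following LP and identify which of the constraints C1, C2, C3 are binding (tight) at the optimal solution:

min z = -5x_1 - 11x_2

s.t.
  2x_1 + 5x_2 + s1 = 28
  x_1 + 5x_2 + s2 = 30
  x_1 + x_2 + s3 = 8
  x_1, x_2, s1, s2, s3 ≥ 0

At x_1 = 4, x_2 = 4, compute slack b - a·x for each constraint:
  C1: 28 − 28 = 0  (binding)
  C2: 30 − 24 = 6  (slack)
  C3: 8 − 8 = 0  (binding)

Optimal: x_1 = 4, x_2 = 4
Binding: C1, C3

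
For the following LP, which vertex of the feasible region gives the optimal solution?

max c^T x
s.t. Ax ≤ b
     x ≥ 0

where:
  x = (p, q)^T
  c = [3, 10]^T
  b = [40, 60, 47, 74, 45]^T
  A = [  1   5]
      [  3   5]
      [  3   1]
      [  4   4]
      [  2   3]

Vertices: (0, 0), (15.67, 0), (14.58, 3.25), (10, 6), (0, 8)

Evaluate the objective at each vertex of the feasible region:
  z(0, 0) = 0
  z(15.67, 0) = 47
  z(14.58, 3.25) = 76.25
  z(10, 6) = 90  ←
  z(0, 8) = 80
The maximum is at p = 10, q = 6.

(10, 6)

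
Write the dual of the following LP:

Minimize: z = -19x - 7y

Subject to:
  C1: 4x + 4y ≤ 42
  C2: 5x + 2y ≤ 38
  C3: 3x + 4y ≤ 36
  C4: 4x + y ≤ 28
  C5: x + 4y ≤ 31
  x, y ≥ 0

Primal min cᵀx s.t. Ax ≤ b, x ≥ 0  →  Dual max −bᵀy s.t. Aᵀy ≥ −c, y ≥ 0.

Maximize: z = -42y1 - 38y2 - 36y3 - 28y4 - 31y5

Subject to:
  4y1 + 5y2 + 3y3 + 4y4 + y5 ≥ 19
  4y1 + 2y2 + 4y3 + y4 + 4y5 ≥ 7
  y1, y2, y3, y4, y5 ≥ 0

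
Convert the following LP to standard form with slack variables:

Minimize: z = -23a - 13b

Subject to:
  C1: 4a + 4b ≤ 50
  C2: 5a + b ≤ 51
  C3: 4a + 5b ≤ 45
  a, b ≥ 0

min z = -23a - 13b

s.t.
  4a + 4b + s1 = 50
  5a + b + s2 = 51
  4a + 5b + s3 = 45
  a, b, s1, s2, s3 ≥ 0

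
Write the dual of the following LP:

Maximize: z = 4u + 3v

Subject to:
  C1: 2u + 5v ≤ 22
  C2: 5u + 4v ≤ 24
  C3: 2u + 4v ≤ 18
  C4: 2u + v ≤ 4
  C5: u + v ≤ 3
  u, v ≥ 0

Primal max cᵀx s.t. Ax ≤ b, x ≥ 0  →  Dual min bᵀy s.t. Aᵀy ≥ c, y ≥ 0.

Minimize: z = 22y1 + 24y2 + 18y3 + 4y4 + 3y5

Subject to:
  2y1 + 5y2 + 2y3 + 2y4 + y5 ≥ 4
  5y1 + 4y2 + 4y3 + y4 + y5 ≥ 3
  y1, y2, y3, y4, y5 ≥ 0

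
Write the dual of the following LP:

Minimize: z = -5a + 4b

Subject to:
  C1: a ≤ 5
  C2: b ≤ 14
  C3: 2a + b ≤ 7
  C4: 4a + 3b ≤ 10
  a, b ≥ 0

Primal min cᵀx s.t. Ax ≤ b, x ≥ 0  →  Dual max −bᵀy s.t. Aᵀy ≥ −c, y ≥ 0.

Maximize: z = -5y1 - 14y2 - 7y3 - 10y4

Subject to:
  y1 + 2y3 + 4y4 ≥ 5
  y2 + y3 + 3y4 ≥ -4
  y1, y2, y3, y4 ≥ 0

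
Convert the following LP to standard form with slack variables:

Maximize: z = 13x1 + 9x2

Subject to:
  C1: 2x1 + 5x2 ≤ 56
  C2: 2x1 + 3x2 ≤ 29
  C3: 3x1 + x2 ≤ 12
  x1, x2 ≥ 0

max z = 13x1 + 9x2

s.t.
  2x1 + 5x2 + s1 = 56
  2x1 + 3x2 + s2 = 29
  3x1 + x2 + s3 = 12
  x1, x2, s1, s2, s3 ≥ 0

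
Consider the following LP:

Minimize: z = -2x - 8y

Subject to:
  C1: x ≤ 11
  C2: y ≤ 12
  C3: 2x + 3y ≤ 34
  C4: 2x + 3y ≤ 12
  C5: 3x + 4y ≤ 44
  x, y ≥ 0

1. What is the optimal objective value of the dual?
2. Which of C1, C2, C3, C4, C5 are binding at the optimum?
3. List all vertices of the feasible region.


1. -32
2. C4
3. (0, 0), (6, 0), (0, 4)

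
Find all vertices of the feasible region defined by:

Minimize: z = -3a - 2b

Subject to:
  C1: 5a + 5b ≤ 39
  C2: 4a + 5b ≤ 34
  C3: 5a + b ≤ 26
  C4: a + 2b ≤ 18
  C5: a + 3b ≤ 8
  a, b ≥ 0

(0, 0), (5.2, 0), (5, 1), (0, 2.667)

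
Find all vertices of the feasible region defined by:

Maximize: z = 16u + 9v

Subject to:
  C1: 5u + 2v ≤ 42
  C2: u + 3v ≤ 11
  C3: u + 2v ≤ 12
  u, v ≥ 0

(0, 0), (8.4, 0), (8, 1), (0, 3.667)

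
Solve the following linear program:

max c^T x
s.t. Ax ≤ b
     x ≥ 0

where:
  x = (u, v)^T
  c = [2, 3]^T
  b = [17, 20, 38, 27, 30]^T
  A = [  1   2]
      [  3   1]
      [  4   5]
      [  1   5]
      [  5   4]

Evaluate the objective at each vertex of the feasible region:
  z(0, 0) = 0
  z(6, 0) = 12
  z(2, 5) = 19  ←
  z(0, 5.4) = 16.2
The maximum is at u = 2, v = 5.

u = 2, v = 5, z = 19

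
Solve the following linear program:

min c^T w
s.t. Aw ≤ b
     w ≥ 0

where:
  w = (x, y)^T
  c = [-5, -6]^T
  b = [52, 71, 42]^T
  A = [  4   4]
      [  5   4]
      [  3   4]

Evaluate the objective at each vertex of the feasible region:
  z(0, 0) = 0
  z(13, 0) = -65
  z(10, 3) = -68  ←
  z(0, 10.5) = -63
The minimum is at x = 10, y = 3.

x = 10, y = 3, z = -68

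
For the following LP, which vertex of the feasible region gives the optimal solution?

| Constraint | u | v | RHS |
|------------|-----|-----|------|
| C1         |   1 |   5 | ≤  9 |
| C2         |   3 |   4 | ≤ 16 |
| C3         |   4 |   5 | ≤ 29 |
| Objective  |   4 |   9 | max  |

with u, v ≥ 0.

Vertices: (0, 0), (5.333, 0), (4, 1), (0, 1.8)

Evaluate the objective at each vertex of the feasible region:
  z(0, 0) = 0
  z(5.333, 0) = 21.33
  z(4, 1) = 25  ←
  z(0, 1.8) = 16.2
The maximum is at u = 4, v = 1.

(4, 1)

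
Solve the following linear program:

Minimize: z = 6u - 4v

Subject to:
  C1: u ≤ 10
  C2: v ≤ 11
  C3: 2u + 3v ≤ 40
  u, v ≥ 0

Evaluate the objective at each vertex of the feasible region:
  z(0, 0) = 0
  z(10, 0) = 60
  z(10, 6.667) = 33.33
  z(3.5, 11) = -23
  z(0, 11) = -44  ←
The minimum is at u = 0, v = 11.

u = 0, v = 11, z = -44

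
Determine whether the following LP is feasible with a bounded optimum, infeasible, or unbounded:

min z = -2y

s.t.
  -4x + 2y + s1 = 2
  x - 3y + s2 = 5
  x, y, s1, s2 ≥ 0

Unbounded (objective can decrease without bound)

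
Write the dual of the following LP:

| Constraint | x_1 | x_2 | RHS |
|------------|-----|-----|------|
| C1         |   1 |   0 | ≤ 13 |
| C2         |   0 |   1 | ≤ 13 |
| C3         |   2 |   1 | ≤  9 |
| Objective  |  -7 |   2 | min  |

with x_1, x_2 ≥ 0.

Primal min cᵀx s.t. Ax ≤ b, x ≥ 0  →  Dual max −bᵀy s.t. Aᵀy ≥ −c, y ≥ 0.

Maximize: z = -13y1 - 13y2 - 9y3

Subject to:
  y1 + 2y3 ≥ 7
  y2 + y3 ≥ -2
  y1, y2, y3 ≥ 0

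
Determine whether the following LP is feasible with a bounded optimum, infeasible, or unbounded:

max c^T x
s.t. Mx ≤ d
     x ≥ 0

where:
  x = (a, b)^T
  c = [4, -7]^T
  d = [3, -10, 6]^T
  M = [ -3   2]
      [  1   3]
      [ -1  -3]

Infeasible (no feasible solution exists)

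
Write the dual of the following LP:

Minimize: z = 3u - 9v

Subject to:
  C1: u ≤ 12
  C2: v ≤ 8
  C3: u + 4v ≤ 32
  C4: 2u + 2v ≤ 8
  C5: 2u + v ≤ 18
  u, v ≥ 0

Primal min cᵀx s.t. Ax ≤ b, x ≥ 0  →  Dual max −bᵀy s.t. Aᵀy ≥ −c, y ≥ 0.

Maximize: z = -12y1 - 8y2 - 32y3 - 8y4 - 18y5

Subject to:
  y1 + y3 + 2y4 + 2y5 ≥ -3
  y2 + 4y3 + 2y4 + y5 ≥ 9
  y1, y2, y3, y4, y5 ≥ 0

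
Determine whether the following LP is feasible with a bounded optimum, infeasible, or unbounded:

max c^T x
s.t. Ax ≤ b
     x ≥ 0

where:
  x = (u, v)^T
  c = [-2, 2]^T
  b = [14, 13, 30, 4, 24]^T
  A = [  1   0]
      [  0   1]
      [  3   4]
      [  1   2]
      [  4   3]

Feasible with a bounded optimal solution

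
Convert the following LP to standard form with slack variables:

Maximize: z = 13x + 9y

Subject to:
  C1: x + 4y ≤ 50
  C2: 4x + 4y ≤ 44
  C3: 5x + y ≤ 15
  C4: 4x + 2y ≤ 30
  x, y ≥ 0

max z = 13x + 9y

s.t.
  x + 4y + s1 = 50
  4x + 4y + s2 = 44
  5x + y + s3 = 15
  4x + 2y + s4 = 30
  x, y, s1, s2, s3, s4 ≥ 0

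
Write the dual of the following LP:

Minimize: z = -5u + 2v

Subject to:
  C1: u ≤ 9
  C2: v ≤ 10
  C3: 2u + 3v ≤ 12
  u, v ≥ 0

Primal min cᵀx s.t. Ax ≤ b, x ≥ 0  →  Dual max −bᵀy s.t. Aᵀy ≥ −c, y ≥ 0.

Maximize: z = -9y1 - 10y2 - 12y3

Subject to:
  y1 + 2y3 ≥ 5
  y2 + 3y3 ≥ -2
  y1, y2, y3 ≥ 0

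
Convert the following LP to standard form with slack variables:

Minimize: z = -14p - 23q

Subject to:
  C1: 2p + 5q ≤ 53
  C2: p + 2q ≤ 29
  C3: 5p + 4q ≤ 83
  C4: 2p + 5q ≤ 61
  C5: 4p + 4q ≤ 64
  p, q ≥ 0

min z = -14p - 23q

s.t.
  2p + 5q + s1 = 53
  p + 2q + s2 = 29
  5p + 4q + s3 = 83
  2p + 5q + s4 = 61
  4p + 4q + s5 = 64
  p, q, s1, s2, s3, s4, s5 ≥ 0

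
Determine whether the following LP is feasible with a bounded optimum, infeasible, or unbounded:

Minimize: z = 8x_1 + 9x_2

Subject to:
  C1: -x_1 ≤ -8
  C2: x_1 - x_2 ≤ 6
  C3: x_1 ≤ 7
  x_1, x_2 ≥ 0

Infeasible (no feasible solution exists)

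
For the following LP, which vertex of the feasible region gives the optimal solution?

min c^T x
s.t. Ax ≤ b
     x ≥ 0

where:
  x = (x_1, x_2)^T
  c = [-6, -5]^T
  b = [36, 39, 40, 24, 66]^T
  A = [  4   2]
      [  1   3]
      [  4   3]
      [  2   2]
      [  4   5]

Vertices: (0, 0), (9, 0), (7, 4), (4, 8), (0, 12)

Evaluate the objective at each vertex of the feasible region:
  z(0, 0) = 0
  z(9, 0) = -54
  z(7, 4) = -62
  z(4, 8) = -64  ←
  z(0, 12) = -60
The minimum is at x_1 = 4, x_2 = 8.

(4, 8)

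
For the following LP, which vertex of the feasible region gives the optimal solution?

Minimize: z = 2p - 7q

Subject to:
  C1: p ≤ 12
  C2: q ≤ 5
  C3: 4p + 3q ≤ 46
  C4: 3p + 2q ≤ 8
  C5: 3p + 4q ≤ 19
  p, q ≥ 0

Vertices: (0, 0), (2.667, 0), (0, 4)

Evaluate the objective at each vertex of the feasible region:
  z(0, 0) = 0
  z(2.667, 0) = 5.333
  z(0, 4) = -28  ←
The minimum is at p = 0, q = 4.

(0, 4)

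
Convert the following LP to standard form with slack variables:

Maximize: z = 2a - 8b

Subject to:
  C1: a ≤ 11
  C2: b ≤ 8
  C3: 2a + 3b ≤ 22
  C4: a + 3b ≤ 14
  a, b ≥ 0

max z = 2a - 8b

s.t.
  a + s1 = 11
  b + s2 = 8
  2a + 3b + s3 = 22
  a + 3b + s4 = 14
  a, b, s1, s2, s3, s4 ≥ 0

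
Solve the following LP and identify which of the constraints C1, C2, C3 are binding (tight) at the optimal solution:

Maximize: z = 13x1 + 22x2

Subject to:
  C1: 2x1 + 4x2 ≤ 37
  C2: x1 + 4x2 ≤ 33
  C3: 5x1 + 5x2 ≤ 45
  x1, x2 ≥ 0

At x1 = 1, x2 = 8, compute slack b - a·x for each constraint:
  C1: 37 − 34 = 3  (slack)
  C2: 33 − 33 = 0  (binding)
  C3: 45 − 45 = 0  (binding)

Optimal: x1 = 1, x2 = 8
Binding: C2, C3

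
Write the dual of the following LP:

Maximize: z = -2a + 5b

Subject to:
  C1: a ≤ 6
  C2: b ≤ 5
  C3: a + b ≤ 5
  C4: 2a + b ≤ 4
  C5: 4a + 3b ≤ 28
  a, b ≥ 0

Primal max cᵀx s.t. Ax ≤ b, x ≥ 0  →  Dual min bᵀy s.t. Aᵀy ≥ c, y ≥ 0.

Minimize: z = 6y1 + 5y2 + 5y3 + 4y4 + 28y5

Subject to:
  y1 + y3 + 2y4 + 4y5 ≥ -2
  y2 + y3 + y4 + 3y5 ≥ 5
  y1, y2, y3, y4, y5 ≥ 0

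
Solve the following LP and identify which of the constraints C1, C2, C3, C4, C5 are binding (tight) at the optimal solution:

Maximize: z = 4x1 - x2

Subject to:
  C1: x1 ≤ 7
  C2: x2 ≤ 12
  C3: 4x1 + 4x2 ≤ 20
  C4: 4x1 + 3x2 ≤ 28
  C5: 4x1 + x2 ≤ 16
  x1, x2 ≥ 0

At x1 = 4, x2 = 0, compute slack b - a·x for each constraint:
  C1: 7 − 4 = 3  (slack)
  C2: 12 − 0 = 12  (slack)
  C3: 20 − 16 = 4  (slack)
  C4: 28 − 16 = 12  (slack)
  C5: 16 − 16 = 0  (binding)

Optimal: x1 = 4, x2 = 0
Binding: C5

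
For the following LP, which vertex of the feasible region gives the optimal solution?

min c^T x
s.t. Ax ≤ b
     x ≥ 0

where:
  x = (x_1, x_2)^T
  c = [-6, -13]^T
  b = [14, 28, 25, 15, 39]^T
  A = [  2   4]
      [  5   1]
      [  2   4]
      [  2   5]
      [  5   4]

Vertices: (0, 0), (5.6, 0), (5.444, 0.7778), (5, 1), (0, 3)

Evaluate the objective at each vertex of the feasible region:
  z(0, 0) = 0
  z(5.6, 0) = -33.6
  z(5.444, 0.7778) = -42.78
  z(5, 1) = -43  ←
  z(0, 3) = -39
The minimum is at x_1 = 5, x_2 = 1.

(5, 1)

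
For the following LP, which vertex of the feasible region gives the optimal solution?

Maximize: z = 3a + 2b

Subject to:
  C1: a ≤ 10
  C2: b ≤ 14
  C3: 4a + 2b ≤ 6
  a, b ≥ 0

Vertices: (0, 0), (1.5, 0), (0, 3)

Evaluate the objective at each vertex of the feasible region:
  z(0, 0) = 0
  z(1.5, 0) = 4.5
  z(0, 3) = 6  ←
The maximum is at a = 0, b = 3.

(0, 3)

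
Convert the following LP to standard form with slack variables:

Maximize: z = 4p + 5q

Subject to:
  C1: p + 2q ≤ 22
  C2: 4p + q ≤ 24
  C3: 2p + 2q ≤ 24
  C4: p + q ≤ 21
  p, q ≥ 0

max z = 4p + 5q

s.t.
  p + 2q + s1 = 22
  4p + q + s2 = 24
  2p + 2q + s3 = 24
  p + q + s4 = 21
  p, q, s1, s2, s3, s4 ≥ 0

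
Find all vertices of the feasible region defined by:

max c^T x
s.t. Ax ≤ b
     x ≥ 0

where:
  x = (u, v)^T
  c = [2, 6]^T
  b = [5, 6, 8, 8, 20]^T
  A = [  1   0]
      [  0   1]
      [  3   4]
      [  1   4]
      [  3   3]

(0, 0), (2.667, 0), (0, 2)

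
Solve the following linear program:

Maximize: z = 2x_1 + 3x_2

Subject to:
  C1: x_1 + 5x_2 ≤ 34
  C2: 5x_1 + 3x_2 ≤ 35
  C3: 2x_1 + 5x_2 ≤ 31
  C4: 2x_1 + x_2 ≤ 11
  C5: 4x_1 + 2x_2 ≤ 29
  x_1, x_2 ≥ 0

Evaluate the objective at each vertex of the feasible region:
  z(0, 0) = 0
  z(5.5, 0) = 11
  z(3, 5) = 21  ←
  z(0, 6.2) = 18.6
The maximum is at x_1 = 3, x_2 = 5.

x_1 = 3, x_2 = 5, z = 21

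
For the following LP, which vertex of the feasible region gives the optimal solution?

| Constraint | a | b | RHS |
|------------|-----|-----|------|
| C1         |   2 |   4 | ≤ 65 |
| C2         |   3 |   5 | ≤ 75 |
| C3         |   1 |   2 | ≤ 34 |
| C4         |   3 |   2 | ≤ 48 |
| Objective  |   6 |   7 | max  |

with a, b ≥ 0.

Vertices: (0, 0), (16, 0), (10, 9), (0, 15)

Evaluate the objective at each vertex of the feasible region:
  z(0, 0) = 0
  z(16, 0) = 96
  z(10, 9) = 123  ←
  z(0, 15) = 105
The maximum is at a = 10, b = 9.

(10, 9)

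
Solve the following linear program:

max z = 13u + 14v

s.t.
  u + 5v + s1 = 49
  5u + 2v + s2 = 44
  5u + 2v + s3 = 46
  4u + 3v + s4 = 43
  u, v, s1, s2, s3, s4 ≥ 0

Evaluate the objective at each vertex of the feasible region:
  z(0, 0) = 0
  z(8.8, 0) = 114.4
  z(6.571, 5.571) = 163.4
  z(4, 9) = 178  ←
  z(0, 9.8) = 137.2
The maximum is at u = 4, v = 9.

u = 4, v = 9, z = 178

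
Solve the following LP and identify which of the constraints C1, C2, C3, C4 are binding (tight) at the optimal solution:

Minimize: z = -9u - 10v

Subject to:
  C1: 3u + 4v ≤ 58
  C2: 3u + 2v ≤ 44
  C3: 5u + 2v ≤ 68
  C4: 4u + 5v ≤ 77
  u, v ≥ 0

At u = 10, v = 7, compute slack b - a·x for each constraint:
  C1: 58 − 58 = 0  (binding)
  C2: 44 − 44 = 0  (binding)
  C3: 68 − 64 = 4  (slack)
  C4: 77 − 75 = 2  (slack)

Optimal: u = 10, v = 7
Binding: C1, C2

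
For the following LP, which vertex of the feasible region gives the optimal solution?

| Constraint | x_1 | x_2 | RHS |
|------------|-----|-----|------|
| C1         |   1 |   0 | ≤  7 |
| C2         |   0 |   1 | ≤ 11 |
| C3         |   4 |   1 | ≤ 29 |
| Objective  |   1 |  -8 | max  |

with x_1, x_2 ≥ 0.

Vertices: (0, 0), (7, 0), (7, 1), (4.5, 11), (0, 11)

Evaluate the objective at each vertex of the feasible region:
  z(0, 0) = 0
  z(7, 0) = 7  ←
  z(7, 1) = -1
  z(4.5, 11) = -83.5
  z(0, 11) = -88
The maximum is at x_1 = 7, x_2 = 0.

(7, 0)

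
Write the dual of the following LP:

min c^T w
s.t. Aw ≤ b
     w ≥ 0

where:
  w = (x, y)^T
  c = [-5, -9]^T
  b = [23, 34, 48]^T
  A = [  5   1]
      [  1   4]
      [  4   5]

Primal min cᵀx s.t. Ax ≤ b, x ≥ 0  →  Dual max −bᵀy s.t. Aᵀy ≥ −c, y ≥ 0.

Maximize: z = -23y1 - 34y2 - 48y3

Subject to:
  5y1 + y2 + 4y3 ≥ 5
  y1 + 4y2 + 5y3 ≥ 9
  y1, y2, y3 ≥ 0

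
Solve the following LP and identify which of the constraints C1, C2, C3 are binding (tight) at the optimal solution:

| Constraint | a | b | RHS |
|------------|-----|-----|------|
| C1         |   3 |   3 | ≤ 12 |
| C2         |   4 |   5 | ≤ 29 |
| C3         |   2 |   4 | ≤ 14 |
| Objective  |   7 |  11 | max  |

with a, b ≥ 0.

At a = 1, b = 3, compute slack b - a·x for each constraint:
  C1: 12 − 12 = 0  (binding)
  C2: 29 − 19 = 10  (slack)
  C3: 14 − 14 = 0  (binding)

Optimal: a = 1, b = 3
Binding: C1, C3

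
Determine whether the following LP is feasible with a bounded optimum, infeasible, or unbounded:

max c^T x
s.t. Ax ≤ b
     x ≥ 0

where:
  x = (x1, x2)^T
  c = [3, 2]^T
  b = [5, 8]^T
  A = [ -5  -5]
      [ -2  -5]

Unbounded (objective can increase without bound)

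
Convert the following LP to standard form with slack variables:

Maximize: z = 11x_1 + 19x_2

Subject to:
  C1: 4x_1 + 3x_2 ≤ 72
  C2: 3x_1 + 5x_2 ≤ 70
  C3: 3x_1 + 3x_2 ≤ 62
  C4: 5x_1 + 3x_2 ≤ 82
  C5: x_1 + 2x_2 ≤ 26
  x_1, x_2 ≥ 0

max z = 11x_1 + 19x_2

s.t.
  4x_1 + 3x_2 + s1 = 72
  3x_1 + 5x_2 + s2 = 70
  3x_1 + 3x_2 + s3 = 62
  5x_1 + 3x_2 + s4 = 82
  x_1 + 2x_2 + s5 = 26
  x_1, x_2, s1, s2, s3, s4, s5 ≥ 0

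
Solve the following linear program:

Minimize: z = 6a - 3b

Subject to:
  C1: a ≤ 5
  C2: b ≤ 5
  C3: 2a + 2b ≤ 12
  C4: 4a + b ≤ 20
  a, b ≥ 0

Evaluate the objective at each vertex of the feasible region:
  z(0, 0) = 0
  z(5, 0) = 30
  z(4.667, 1.333) = 24
  z(1, 5) = -9
  z(0, 5) = -15  ←
The minimum is at a = 0, b = 5.

a = 0, b = 5, z = -15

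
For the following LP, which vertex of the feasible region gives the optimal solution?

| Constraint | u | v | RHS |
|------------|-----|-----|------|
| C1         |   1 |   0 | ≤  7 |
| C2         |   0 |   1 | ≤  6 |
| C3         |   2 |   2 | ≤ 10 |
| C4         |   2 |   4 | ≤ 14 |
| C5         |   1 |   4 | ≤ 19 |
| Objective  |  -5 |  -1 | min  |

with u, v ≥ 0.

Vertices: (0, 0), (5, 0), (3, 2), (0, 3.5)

Evaluate the objective at each vertex of the feasible region:
  z(0, 0) = 0
  z(5, 0) = -25  ←
  z(3, 2) = -17
  z(0, 3.5) = -3.5
The minimum is at u = 5, v = 0.

(5, 0)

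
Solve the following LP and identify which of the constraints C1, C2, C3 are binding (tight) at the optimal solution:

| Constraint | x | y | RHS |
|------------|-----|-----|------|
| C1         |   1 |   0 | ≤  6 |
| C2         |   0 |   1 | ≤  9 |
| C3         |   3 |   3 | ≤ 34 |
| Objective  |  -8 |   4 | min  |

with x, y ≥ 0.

At x = 6, y = 0, compute slack b - a·x for each constraint:
  C1: 6 − 6 = 0  (binding)
  C2: 9 − 0 = 9  (slack)
  C3: 34 − 18 = 16  (slack)

Optimal: x = 6, y = 0
Binding: C1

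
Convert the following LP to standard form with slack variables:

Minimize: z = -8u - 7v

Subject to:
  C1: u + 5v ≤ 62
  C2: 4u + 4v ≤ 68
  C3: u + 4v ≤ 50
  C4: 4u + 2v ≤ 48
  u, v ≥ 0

min z = -8u - 7v

s.t.
  u + 5v + s1 = 62
  4u + 4v + s2 = 68
  u + 4v + s3 = 50
  4u + 2v + s4 = 48
  u, v, s1, s2, s3, s4 ≥ 0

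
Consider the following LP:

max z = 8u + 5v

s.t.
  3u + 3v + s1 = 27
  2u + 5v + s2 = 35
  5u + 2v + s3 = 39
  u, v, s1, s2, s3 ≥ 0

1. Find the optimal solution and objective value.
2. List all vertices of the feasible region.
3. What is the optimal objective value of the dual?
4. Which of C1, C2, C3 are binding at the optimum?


1. u = 7, v = 2, z = 66
2. (0, 0), (7.8, 0), (7, 2), (3.333, 5.667), (0, 7)
3. 66
4. C1, C3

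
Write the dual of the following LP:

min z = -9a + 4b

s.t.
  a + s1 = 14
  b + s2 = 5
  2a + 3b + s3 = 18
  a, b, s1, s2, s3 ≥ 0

Primal min cᵀx s.t. Ax ≤ b, x ≥ 0  →  Dual max −bᵀy s.t. Aᵀy ≥ −c, y ≥ 0.

Maximize: z = -14y1 - 5y2 - 18y3

Subject to:
  y1 + 2y3 ≥ 9
  y2 + 3y3 ≥ -4
  y1, y2, y3 ≥ 0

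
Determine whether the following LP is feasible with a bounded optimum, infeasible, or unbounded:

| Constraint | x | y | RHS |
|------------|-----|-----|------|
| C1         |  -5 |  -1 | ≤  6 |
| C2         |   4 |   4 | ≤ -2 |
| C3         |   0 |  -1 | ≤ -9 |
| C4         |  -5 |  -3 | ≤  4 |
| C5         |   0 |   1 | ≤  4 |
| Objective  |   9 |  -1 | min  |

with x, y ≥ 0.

Infeasible (no feasible solution exists)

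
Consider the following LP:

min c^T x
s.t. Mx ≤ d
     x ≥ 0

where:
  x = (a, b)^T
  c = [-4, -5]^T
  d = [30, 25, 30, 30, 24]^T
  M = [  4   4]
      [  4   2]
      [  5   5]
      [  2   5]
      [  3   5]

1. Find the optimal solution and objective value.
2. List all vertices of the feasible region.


1. a = 3, b = 3, z = -27
2. (0, 0), (6, 0), (3, 3), (0, 4.8)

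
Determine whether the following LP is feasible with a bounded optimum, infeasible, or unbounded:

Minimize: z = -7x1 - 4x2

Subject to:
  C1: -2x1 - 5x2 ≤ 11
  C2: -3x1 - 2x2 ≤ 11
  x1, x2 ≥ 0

Unbounded (objective can decrease without bound)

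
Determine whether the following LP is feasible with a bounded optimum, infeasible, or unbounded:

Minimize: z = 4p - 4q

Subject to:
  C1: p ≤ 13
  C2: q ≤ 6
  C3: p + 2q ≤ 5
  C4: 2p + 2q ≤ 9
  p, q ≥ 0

Feasible with a bounded optimal solution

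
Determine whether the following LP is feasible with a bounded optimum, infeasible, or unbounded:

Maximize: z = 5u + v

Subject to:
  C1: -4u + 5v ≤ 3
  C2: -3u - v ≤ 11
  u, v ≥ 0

Unbounded (objective can increase without bound)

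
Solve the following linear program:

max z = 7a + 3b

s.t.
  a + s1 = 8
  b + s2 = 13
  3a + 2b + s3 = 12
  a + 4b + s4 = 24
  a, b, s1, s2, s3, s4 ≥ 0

Evaluate the objective at each vertex of the feasible region:
  z(0, 0) = 0
  z(4, 0) = 28  ←
  z(0, 6) = 18
The maximum is at a = 4, b = 0.

a = 4, b = 0, z = 28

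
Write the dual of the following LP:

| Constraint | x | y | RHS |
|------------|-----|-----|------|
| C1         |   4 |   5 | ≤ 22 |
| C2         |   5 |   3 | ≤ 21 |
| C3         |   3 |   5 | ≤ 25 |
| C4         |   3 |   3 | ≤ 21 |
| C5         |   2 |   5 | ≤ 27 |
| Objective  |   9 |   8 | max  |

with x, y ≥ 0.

Primal max cᵀx s.t. Ax ≤ b, x ≥ 0  →  Dual min bᵀy s.t. Aᵀy ≥ c, y ≥ 0.

Minimize: z = 22y1 + 21y2 + 25y3 + 21y4 + 27y5

Subject to:
  4y1 + 5y2 + 3y3 + 3y4 + 2y5 ≥ 9
  5y1 + 3y2 + 5y3 + 3y4 + 5y5 ≥ 8
  y1, y2, y3, y4, y5 ≥ 0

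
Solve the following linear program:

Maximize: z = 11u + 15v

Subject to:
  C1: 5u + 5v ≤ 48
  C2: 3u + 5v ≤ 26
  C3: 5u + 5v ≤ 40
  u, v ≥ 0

Evaluate the objective at each vertex of the feasible region:
  z(0, 0) = 0
  z(8, 0) = 88
  z(7, 1) = 92  ←
  z(0, 5.2) = 78
The maximum is at u = 7, v = 1.

u = 7, v = 1, z = 92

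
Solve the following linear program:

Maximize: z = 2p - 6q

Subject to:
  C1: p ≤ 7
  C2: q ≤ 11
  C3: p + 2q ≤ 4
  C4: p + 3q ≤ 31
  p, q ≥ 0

Evaluate the objective at each vertex of the feasible region:
  z(0, 0) = 0
  z(4, 0) = 8  ←
  z(0, 2) = -12
The maximum is at p = 4, q = 0.

p = 4, q = 0, z = 8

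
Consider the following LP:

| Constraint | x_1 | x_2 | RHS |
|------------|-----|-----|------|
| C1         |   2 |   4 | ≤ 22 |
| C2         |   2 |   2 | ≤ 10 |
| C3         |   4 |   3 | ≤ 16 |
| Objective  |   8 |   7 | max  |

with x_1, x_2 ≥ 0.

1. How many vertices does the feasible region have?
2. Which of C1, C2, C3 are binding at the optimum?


1. 4
2. C2, C3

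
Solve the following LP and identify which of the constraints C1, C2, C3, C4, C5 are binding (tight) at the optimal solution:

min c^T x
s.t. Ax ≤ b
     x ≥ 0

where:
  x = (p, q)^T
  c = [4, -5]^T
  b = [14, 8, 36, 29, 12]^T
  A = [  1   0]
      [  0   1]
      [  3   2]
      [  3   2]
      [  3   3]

At p = 0, q = 4, compute slack b - a·x for each constraint:
  C1: 14 − 0 = 14  (slack)
  C2: 8 − 4 = 4  (slack)
  C3: 36 − 8 = 28  (slack)
  C4: 29 − 8 = 21  (slack)
  C5: 12 − 12 = 0  (binding)

Optimal: p = 0, q = 4
Binding: C5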